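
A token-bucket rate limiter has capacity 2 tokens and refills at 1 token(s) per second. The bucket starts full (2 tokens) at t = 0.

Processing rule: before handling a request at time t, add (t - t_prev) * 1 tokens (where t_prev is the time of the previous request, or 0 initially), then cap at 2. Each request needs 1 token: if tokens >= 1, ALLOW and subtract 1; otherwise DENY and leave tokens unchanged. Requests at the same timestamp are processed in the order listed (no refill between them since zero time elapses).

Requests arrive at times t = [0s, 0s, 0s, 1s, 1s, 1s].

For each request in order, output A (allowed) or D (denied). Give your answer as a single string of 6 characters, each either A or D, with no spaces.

Simulating step by step:
  req#1 t=0s: ALLOW
  req#2 t=0s: ALLOW
  req#3 t=0s: DENY
  req#4 t=1s: ALLOW
  req#5 t=1s: DENY
  req#6 t=1s: DENY

Answer: AADADD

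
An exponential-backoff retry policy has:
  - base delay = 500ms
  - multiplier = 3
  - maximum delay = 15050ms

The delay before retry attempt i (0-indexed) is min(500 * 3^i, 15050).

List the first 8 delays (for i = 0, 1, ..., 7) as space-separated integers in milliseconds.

Computing each delay:
  i=0: min(500*3^0, 15050) = 500
  i=1: min(500*3^1, 15050) = 1500
  i=2: min(500*3^2, 15050) = 4500
  i=3: min(500*3^3, 15050) = 13500
  i=4: min(500*3^4, 15050) = 15050
  i=5: min(500*3^5, 15050) = 15050
  i=6: min(500*3^6, 15050) = 15050
  i=7: min(500*3^7, 15050) = 15050

Answer: 500 1500 4500 13500 15050 15050 15050 15050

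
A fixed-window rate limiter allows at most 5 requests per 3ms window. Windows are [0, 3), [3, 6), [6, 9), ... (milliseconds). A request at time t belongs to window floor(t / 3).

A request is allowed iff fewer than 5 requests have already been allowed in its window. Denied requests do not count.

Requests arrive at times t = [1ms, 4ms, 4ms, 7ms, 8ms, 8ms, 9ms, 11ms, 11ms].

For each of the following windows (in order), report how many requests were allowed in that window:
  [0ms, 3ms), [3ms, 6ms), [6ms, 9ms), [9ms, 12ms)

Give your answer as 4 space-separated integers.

Answer: 1 2 3 3

Derivation:
Processing requests:
  req#1 t=1ms (window 0): ALLOW
  req#2 t=4ms (window 1): ALLOW
  req#3 t=4ms (window 1): ALLOW
  req#4 t=7ms (window 2): ALLOW
  req#5 t=8ms (window 2): ALLOW
  req#6 t=8ms (window 2): ALLOW
  req#7 t=9ms (window 3): ALLOW
  req#8 t=11ms (window 3): ALLOW
  req#9 t=11ms (window 3): ALLOW

Allowed counts by window: 1 2 3 3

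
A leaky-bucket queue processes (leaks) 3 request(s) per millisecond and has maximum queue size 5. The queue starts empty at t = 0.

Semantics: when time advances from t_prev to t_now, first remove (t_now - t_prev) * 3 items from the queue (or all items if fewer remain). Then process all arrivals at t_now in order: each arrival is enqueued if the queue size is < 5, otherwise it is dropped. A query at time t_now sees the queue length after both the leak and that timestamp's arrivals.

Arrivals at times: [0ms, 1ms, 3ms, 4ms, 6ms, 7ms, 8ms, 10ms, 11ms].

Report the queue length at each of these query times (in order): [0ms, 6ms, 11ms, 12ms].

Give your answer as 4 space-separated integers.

Answer: 1 1 1 0

Derivation:
Queue lengths at query times:
  query t=0ms: backlog = 1
  query t=6ms: backlog = 1
  query t=11ms: backlog = 1
  query t=12ms: backlog = 0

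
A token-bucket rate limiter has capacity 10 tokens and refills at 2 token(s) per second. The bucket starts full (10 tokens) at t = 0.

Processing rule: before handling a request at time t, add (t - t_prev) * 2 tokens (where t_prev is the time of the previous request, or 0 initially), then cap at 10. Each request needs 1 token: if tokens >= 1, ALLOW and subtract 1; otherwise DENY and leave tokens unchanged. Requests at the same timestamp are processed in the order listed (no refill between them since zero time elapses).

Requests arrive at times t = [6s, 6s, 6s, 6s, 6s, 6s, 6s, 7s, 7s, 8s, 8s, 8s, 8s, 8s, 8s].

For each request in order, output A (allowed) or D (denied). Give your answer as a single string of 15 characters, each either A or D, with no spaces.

Simulating step by step:
  req#1 t=6s: ALLOW
  req#2 t=6s: ALLOW
  req#3 t=6s: ALLOW
  req#4 t=6s: ALLOW
  req#5 t=6s: ALLOW
  req#6 t=6s: ALLOW
  req#7 t=6s: ALLOW
  req#8 t=7s: ALLOW
  req#9 t=7s: ALLOW
  req#10 t=8s: ALLOW
  req#11 t=8s: ALLOW
  req#12 t=8s: ALLOW
  req#13 t=8s: ALLOW
  req#14 t=8s: ALLOW
  req#15 t=8s: DENY

Answer: AAAAAAAAAAAAAAD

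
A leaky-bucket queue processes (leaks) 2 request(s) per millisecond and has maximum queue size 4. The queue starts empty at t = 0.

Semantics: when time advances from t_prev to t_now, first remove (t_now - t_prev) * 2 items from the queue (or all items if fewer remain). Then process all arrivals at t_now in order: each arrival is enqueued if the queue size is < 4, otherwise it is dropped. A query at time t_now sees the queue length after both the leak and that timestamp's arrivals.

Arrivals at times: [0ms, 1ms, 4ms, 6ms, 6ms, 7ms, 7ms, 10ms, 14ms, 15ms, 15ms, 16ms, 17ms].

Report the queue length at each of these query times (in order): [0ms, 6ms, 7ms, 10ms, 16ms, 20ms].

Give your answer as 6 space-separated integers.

Queue lengths at query times:
  query t=0ms: backlog = 1
  query t=6ms: backlog = 2
  query t=7ms: backlog = 2
  query t=10ms: backlog = 1
  query t=16ms: backlog = 1
  query t=20ms: backlog = 0

Answer: 1 2 2 1 1 0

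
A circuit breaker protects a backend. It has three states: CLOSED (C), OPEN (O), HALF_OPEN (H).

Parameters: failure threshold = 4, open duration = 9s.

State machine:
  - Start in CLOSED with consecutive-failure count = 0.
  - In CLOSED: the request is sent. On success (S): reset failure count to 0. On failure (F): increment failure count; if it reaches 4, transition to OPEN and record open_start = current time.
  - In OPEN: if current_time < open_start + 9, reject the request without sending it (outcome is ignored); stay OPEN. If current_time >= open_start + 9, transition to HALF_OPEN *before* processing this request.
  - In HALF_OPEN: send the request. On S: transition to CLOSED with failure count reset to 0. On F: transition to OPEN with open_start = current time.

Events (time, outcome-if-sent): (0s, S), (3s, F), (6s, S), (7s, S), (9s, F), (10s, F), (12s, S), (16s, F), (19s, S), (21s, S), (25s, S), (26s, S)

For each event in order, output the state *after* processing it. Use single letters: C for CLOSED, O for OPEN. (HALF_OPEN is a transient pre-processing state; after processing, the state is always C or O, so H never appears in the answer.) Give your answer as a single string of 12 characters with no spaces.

State after each event:
  event#1 t=0s outcome=S: state=CLOSED
  event#2 t=3s outcome=F: state=CLOSED
  event#3 t=6s outcome=S: state=CLOSED
  event#4 t=7s outcome=S: state=CLOSED
  event#5 t=9s outcome=F: state=CLOSED
  event#6 t=10s outcome=F: state=CLOSED
  event#7 t=12s outcome=S: state=CLOSED
  event#8 t=16s outcome=F: state=CLOSED
  event#9 t=19s outcome=S: state=CLOSED
  event#10 t=21s outcome=S: state=CLOSED
  event#11 t=25s outcome=S: state=CLOSED
  event#12 t=26s outcome=S: state=CLOSED

Answer: CCCCCCCCCCCC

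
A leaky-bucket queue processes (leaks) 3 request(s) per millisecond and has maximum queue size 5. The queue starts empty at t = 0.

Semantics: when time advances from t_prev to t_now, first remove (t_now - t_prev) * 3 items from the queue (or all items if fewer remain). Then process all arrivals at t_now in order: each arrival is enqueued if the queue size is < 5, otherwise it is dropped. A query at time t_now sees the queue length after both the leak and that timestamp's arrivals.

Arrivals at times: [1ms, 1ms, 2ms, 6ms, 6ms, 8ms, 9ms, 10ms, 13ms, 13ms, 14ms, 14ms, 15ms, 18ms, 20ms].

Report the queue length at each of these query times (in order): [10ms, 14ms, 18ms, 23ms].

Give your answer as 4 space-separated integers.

Answer: 1 2 1 0

Derivation:
Queue lengths at query times:
  query t=10ms: backlog = 1
  query t=14ms: backlog = 2
  query t=18ms: backlog = 1
  query t=23ms: backlog = 0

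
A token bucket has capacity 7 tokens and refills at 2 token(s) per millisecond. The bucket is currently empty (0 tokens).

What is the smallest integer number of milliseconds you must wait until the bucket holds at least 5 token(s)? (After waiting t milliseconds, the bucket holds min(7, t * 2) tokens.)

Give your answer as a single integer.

Answer: 3

Derivation:
Need t * 2 >= 5, so t >= 5/2.
Smallest integer t = ceil(5/2) = 3.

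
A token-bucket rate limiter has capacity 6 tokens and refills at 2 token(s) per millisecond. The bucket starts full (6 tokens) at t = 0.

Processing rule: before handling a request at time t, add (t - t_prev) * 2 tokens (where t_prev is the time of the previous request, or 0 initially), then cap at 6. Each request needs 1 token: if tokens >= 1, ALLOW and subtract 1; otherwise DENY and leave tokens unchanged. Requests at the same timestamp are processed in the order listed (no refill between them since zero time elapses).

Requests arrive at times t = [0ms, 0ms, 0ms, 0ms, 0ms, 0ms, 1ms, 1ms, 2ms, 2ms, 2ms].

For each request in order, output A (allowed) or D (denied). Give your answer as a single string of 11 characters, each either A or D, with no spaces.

Simulating step by step:
  req#1 t=0ms: ALLOW
  req#2 t=0ms: ALLOW
  req#3 t=0ms: ALLOW
  req#4 t=0ms: ALLOW
  req#5 t=0ms: ALLOW
  req#6 t=0ms: ALLOW
  req#7 t=1ms: ALLOW
  req#8 t=1ms: ALLOW
  req#9 t=2ms: ALLOW
  req#10 t=2ms: ALLOW
  req#11 t=2ms: DENY

Answer: AAAAAAAAAAD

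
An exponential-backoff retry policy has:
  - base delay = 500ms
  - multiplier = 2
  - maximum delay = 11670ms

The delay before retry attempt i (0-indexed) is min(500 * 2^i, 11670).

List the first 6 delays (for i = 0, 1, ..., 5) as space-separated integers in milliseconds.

Computing each delay:
  i=0: min(500*2^0, 11670) = 500
  i=1: min(500*2^1, 11670) = 1000
  i=2: min(500*2^2, 11670) = 2000
  i=3: min(500*2^3, 11670) = 4000
  i=4: min(500*2^4, 11670) = 8000
  i=5: min(500*2^5, 11670) = 11670

Answer: 500 1000 2000 4000 8000 11670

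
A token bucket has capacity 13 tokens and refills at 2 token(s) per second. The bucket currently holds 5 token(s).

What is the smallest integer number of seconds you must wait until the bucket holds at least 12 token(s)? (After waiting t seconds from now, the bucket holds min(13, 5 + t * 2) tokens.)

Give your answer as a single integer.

Need 5 + t * 2 >= 12, so t >= 7/2.
Smallest integer t = ceil(7/2) = 4.

Answer: 4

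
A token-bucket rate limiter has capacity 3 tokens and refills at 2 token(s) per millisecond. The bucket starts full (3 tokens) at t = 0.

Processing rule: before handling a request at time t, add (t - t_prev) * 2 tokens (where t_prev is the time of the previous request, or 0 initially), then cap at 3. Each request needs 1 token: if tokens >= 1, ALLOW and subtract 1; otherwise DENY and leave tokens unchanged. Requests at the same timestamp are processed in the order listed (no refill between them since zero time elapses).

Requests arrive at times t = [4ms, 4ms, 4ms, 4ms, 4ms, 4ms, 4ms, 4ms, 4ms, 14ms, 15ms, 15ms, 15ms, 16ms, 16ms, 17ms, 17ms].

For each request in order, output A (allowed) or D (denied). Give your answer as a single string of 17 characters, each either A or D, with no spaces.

Answer: AAADDDDDDAAAAAAAA

Derivation:
Simulating step by step:
  req#1 t=4ms: ALLOW
  req#2 t=4ms: ALLOW
  req#3 t=4ms: ALLOW
  req#4 t=4ms: DENY
  req#5 t=4ms: DENY
  req#6 t=4ms: DENY
  req#7 t=4ms: DENY
  req#8 t=4ms: DENY
  req#9 t=4ms: DENY
  req#10 t=14ms: ALLOW
  req#11 t=15ms: ALLOW
  req#12 t=15ms: ALLOW
  req#13 t=15ms: ALLOW
  req#14 t=16ms: ALLOW
  req#15 t=16ms: ALLOW
  req#16 t=17ms: ALLOW
  req#17 t=17ms: ALLOW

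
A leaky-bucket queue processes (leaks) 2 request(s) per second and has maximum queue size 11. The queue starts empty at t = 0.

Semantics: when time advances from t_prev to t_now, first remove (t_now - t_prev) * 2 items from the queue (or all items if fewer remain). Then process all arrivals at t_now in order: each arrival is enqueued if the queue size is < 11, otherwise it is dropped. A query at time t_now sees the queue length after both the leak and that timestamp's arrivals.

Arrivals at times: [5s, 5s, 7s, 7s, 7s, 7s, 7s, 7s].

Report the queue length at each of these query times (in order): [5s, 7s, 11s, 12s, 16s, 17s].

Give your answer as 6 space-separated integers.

Answer: 2 6 0 0 0 0

Derivation:
Queue lengths at query times:
  query t=5s: backlog = 2
  query t=7s: backlog = 6
  query t=11s: backlog = 0
  query t=12s: backlog = 0
  query t=16s: backlog = 0
  query t=17s: backlog = 0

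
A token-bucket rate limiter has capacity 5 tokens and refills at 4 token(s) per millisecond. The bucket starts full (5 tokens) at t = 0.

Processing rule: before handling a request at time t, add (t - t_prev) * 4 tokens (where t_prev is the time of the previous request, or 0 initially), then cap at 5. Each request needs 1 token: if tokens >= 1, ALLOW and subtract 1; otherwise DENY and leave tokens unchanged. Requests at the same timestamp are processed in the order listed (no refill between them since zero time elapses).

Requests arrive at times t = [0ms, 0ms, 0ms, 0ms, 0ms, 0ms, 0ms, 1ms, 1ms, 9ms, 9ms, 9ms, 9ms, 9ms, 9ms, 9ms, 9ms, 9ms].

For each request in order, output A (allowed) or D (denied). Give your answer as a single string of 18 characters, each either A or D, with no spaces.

Answer: AAAAADDAAAAAAADDDD

Derivation:
Simulating step by step:
  req#1 t=0ms: ALLOW
  req#2 t=0ms: ALLOW
  req#3 t=0ms: ALLOW
  req#4 t=0ms: ALLOW
  req#5 t=0ms: ALLOW
  req#6 t=0ms: DENY
  req#7 t=0ms: DENY
  req#8 t=1ms: ALLOW
  req#9 t=1ms: ALLOW
  req#10 t=9ms: ALLOW
  req#11 t=9ms: ALLOW
  req#12 t=9ms: ALLOW
  req#13 t=9ms: ALLOW
  req#14 t=9ms: ALLOW
  req#15 t=9ms: DENY
  req#16 t=9ms: DENY
  req#17 t=9ms: DENY
  req#18 t=9ms: DENY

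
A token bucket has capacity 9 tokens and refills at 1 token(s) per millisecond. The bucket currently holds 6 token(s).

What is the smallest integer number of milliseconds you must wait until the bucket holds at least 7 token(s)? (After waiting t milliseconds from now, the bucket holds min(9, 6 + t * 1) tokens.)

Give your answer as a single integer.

Answer: 1

Derivation:
Need 6 + t * 1 >= 7, so t >= 1/1.
Smallest integer t = ceil(1/1) = 1.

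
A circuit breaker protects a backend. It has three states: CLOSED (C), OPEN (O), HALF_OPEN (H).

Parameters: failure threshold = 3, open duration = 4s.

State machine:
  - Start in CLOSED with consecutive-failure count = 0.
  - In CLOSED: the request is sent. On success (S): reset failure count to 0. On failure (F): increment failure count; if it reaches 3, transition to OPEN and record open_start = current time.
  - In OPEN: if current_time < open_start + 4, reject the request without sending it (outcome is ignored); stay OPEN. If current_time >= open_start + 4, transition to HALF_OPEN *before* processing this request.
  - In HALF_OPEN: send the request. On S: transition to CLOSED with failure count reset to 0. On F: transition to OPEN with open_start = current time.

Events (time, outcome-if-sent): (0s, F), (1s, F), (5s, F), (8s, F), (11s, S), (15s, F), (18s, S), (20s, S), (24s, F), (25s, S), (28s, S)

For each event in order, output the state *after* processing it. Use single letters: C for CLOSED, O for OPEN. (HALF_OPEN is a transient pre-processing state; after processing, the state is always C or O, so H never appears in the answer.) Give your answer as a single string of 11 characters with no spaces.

Answer: CCOOCCCCCCC

Derivation:
State after each event:
  event#1 t=0s outcome=F: state=CLOSED
  event#2 t=1s outcome=F: state=CLOSED
  event#3 t=5s outcome=F: state=OPEN
  event#4 t=8s outcome=F: state=OPEN
  event#5 t=11s outcome=S: state=CLOSED
  event#6 t=15s outcome=F: state=CLOSED
  event#7 t=18s outcome=S: state=CLOSED
  event#8 t=20s outcome=S: state=CLOSED
  event#9 t=24s outcome=F: state=CLOSED
  event#10 t=25s outcome=S: state=CLOSED
  event#11 t=28s outcome=S: state=CLOSED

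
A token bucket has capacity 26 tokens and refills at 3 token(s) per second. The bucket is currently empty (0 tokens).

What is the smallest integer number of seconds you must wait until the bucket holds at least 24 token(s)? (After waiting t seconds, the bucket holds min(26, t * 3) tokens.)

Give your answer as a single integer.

Need t * 3 >= 24, so t >= 24/3.
Smallest integer t = ceil(24/3) = 8.

Answer: 8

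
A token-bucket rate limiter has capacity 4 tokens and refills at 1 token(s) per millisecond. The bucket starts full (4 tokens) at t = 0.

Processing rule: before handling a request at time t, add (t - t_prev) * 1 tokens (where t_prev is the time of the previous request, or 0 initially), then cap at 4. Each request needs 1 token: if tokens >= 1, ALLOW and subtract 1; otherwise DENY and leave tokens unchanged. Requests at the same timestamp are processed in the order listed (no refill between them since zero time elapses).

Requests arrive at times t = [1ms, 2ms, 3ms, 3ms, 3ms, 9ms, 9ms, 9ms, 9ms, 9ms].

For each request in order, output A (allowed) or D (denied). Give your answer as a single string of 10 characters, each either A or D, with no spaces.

Simulating step by step:
  req#1 t=1ms: ALLOW
  req#2 t=2ms: ALLOW
  req#3 t=3ms: ALLOW
  req#4 t=3ms: ALLOW
  req#5 t=3ms: ALLOW
  req#6 t=9ms: ALLOW
  req#7 t=9ms: ALLOW
  req#8 t=9ms: ALLOW
  req#9 t=9ms: ALLOW
  req#10 t=9ms: DENY

Answer: AAAAAAAAAD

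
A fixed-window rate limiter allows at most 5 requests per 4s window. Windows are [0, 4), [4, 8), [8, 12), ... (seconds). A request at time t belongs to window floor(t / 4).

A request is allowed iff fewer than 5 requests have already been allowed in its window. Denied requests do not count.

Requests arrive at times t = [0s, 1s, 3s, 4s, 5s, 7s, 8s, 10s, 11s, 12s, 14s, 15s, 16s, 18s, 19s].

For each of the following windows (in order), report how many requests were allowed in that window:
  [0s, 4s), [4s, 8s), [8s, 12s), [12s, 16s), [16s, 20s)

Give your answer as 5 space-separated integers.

Answer: 3 3 3 3 3

Derivation:
Processing requests:
  req#1 t=0s (window 0): ALLOW
  req#2 t=1s (window 0): ALLOW
  req#3 t=3s (window 0): ALLOW
  req#4 t=4s (window 1): ALLOW
  req#5 t=5s (window 1): ALLOW
  req#6 t=7s (window 1): ALLOW
  req#7 t=8s (window 2): ALLOW
  req#8 t=10s (window 2): ALLOW
  req#9 t=11s (window 2): ALLOW
  req#10 t=12s (window 3): ALLOW
  req#11 t=14s (window 3): ALLOW
  req#12 t=15s (window 3): ALLOW
  req#13 t=16s (window 4): ALLOW
  req#14 t=18s (window 4): ALLOW
  req#15 t=19s (window 4): ALLOW

Allowed counts by window: 3 3 3 3 3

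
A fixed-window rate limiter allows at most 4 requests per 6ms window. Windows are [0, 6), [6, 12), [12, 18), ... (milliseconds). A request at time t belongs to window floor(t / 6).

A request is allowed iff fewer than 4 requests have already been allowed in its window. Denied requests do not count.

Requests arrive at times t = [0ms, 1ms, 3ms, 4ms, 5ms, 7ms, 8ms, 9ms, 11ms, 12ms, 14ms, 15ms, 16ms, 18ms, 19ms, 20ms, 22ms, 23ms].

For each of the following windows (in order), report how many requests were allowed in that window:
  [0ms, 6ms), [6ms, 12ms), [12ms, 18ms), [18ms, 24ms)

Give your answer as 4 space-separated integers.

Answer: 4 4 4 4

Derivation:
Processing requests:
  req#1 t=0ms (window 0): ALLOW
  req#2 t=1ms (window 0): ALLOW
  req#3 t=3ms (window 0): ALLOW
  req#4 t=4ms (window 0): ALLOW
  req#5 t=5ms (window 0): DENY
  req#6 t=7ms (window 1): ALLOW
  req#7 t=8ms (window 1): ALLOW
  req#8 t=9ms (window 1): ALLOW
  req#9 t=11ms (window 1): ALLOW
  req#10 t=12ms (window 2): ALLOW
  req#11 t=14ms (window 2): ALLOW
  req#12 t=15ms (window 2): ALLOW
  req#13 t=16ms (window 2): ALLOW
  req#14 t=18ms (window 3): ALLOW
  req#15 t=19ms (window 3): ALLOW
  req#16 t=20ms (window 3): ALLOW
  req#17 t=22ms (window 3): ALLOW
  req#18 t=23ms (window 3): DENY

Allowed counts by window: 4 4 4 4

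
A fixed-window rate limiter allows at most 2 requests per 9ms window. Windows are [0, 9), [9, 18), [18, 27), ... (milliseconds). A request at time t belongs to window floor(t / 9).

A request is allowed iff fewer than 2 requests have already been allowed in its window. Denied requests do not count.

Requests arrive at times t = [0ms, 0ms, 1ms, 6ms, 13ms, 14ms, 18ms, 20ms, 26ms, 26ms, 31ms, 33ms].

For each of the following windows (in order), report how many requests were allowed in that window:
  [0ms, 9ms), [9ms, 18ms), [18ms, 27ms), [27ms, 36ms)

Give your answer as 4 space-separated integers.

Answer: 2 2 2 2

Derivation:
Processing requests:
  req#1 t=0ms (window 0): ALLOW
  req#2 t=0ms (window 0): ALLOW
  req#3 t=1ms (window 0): DENY
  req#4 t=6ms (window 0): DENY
  req#5 t=13ms (window 1): ALLOW
  req#6 t=14ms (window 1): ALLOW
  req#7 t=18ms (window 2): ALLOW
  req#8 t=20ms (window 2): ALLOW
  req#9 t=26ms (window 2): DENY
  req#10 t=26ms (window 2): DENY
  req#11 t=31ms (window 3): ALLOW
  req#12 t=33ms (window 3): ALLOW

Allowed counts by window: 2 2 2 2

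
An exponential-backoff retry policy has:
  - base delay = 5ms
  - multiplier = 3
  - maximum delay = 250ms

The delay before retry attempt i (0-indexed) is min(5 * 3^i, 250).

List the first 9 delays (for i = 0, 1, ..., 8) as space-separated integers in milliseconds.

Computing each delay:
  i=0: min(5*3^0, 250) = 5
  i=1: min(5*3^1, 250) = 15
  i=2: min(5*3^2, 250) = 45
  i=3: min(5*3^3, 250) = 135
  i=4: min(5*3^4, 250) = 250
  i=5: min(5*3^5, 250) = 250
  i=6: min(5*3^6, 250) = 250
  i=7: min(5*3^7, 250) = 250
  i=8: min(5*3^8, 250) = 250

Answer: 5 15 45 135 250 250 250 250 250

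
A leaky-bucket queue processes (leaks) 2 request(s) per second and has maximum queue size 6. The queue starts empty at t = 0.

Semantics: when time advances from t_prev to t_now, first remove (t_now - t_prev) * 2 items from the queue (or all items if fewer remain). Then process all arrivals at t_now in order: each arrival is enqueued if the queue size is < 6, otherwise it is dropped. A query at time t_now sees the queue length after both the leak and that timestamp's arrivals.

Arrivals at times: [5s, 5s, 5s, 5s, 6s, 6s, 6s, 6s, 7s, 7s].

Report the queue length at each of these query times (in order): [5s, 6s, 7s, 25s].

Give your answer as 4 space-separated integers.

Queue lengths at query times:
  query t=5s: backlog = 4
  query t=6s: backlog = 6
  query t=7s: backlog = 6
  query t=25s: backlog = 0

Answer: 4 6 6 0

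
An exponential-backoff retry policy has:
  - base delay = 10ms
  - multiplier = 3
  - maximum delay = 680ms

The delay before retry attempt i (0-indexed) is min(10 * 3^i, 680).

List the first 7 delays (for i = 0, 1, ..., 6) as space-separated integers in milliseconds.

Answer: 10 30 90 270 680 680 680

Derivation:
Computing each delay:
  i=0: min(10*3^0, 680) = 10
  i=1: min(10*3^1, 680) = 30
  i=2: min(10*3^2, 680) = 90
  i=3: min(10*3^3, 680) = 270
  i=4: min(10*3^4, 680) = 680
  i=5: min(10*3^5, 680) = 680
  i=6: min(10*3^6, 680) = 680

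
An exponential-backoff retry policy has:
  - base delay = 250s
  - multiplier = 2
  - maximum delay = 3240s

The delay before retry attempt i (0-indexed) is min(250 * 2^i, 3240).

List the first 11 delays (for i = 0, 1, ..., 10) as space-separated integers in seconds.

Answer: 250 500 1000 2000 3240 3240 3240 3240 3240 3240 3240

Derivation:
Computing each delay:
  i=0: min(250*2^0, 3240) = 250
  i=1: min(250*2^1, 3240) = 500
  i=2: min(250*2^2, 3240) = 1000
  i=3: min(250*2^3, 3240) = 2000
  i=4: min(250*2^4, 3240) = 3240
  i=5: min(250*2^5, 3240) = 3240
  i=6: min(250*2^6, 3240) = 3240
  i=7: min(250*2^7, 3240) = 3240
  i=8: min(250*2^8, 3240) = 3240
  i=9: min(250*2^9, 3240) = 3240
  i=10: min(250*2^10, 3240) = 3240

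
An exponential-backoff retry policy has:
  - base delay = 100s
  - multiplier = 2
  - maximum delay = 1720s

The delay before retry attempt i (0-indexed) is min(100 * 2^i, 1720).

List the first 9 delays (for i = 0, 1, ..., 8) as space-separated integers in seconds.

Answer: 100 200 400 800 1600 1720 1720 1720 1720

Derivation:
Computing each delay:
  i=0: min(100*2^0, 1720) = 100
  i=1: min(100*2^1, 1720) = 200
  i=2: min(100*2^2, 1720) = 400
  i=3: min(100*2^3, 1720) = 800
  i=4: min(100*2^4, 1720) = 1600
  i=5: min(100*2^5, 1720) = 1720
  i=6: min(100*2^6, 1720) = 1720
  i=7: min(100*2^7, 1720) = 1720
  i=8: min(100*2^8, 1720) = 1720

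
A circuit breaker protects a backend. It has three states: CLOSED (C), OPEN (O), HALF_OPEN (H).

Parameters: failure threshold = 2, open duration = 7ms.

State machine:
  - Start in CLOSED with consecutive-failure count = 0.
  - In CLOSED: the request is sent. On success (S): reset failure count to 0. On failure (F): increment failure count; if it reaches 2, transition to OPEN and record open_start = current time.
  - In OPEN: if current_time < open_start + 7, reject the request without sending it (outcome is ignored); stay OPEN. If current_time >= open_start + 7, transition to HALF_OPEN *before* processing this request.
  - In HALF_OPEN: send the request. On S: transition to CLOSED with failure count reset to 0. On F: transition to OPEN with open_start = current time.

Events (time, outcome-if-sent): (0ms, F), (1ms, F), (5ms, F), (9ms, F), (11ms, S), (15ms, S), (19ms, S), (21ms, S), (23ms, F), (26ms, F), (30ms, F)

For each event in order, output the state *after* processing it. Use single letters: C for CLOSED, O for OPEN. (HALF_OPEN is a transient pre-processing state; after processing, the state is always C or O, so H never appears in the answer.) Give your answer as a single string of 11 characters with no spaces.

State after each event:
  event#1 t=0ms outcome=F: state=CLOSED
  event#2 t=1ms outcome=F: state=OPEN
  event#3 t=5ms outcome=F: state=OPEN
  event#4 t=9ms outcome=F: state=OPEN
  event#5 t=11ms outcome=S: state=OPEN
  event#6 t=15ms outcome=S: state=OPEN
  event#7 t=19ms outcome=S: state=CLOSED
  event#8 t=21ms outcome=S: state=CLOSED
  event#9 t=23ms outcome=F: state=CLOSED
  event#10 t=26ms outcome=F: state=OPEN
  event#11 t=30ms outcome=F: state=OPEN

Answer: COOOOOCCCOO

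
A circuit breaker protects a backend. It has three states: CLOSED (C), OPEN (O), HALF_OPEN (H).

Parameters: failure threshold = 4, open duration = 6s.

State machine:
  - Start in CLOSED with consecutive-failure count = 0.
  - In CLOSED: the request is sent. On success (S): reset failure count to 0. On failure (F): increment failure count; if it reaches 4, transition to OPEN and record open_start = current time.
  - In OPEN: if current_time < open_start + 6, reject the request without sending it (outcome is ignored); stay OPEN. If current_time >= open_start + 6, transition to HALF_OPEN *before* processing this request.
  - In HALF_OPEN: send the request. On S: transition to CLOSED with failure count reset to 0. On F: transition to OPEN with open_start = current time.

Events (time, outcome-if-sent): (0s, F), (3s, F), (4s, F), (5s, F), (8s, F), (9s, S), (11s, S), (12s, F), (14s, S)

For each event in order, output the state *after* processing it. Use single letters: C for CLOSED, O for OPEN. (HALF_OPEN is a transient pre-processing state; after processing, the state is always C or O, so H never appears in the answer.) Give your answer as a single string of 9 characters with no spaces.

Answer: CCCOOOCCC

Derivation:
State after each event:
  event#1 t=0s outcome=F: state=CLOSED
  event#2 t=3s outcome=F: state=CLOSED
  event#3 t=4s outcome=F: state=CLOSED
  event#4 t=5s outcome=F: state=OPEN
  event#5 t=8s outcome=F: state=OPEN
  event#6 t=9s outcome=S: state=OPEN
  event#7 t=11s outcome=S: state=CLOSED
  event#8 t=12s outcome=F: state=CLOSED
  event#9 t=14s outcome=S: state=CLOSED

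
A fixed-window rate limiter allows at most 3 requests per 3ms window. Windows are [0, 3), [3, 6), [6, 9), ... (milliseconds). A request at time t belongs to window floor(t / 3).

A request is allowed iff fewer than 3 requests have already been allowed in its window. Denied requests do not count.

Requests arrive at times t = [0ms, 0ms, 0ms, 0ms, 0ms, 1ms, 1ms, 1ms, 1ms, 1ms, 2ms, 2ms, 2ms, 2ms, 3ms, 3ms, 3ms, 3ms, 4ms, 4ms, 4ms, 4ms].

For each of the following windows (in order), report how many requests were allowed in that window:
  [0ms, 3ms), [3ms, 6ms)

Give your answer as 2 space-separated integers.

Answer: 3 3

Derivation:
Processing requests:
  req#1 t=0ms (window 0): ALLOW
  req#2 t=0ms (window 0): ALLOW
  req#3 t=0ms (window 0): ALLOW
  req#4 t=0ms (window 0): DENY
  req#5 t=0ms (window 0): DENY
  req#6 t=1ms (window 0): DENY
  req#7 t=1ms (window 0): DENY
  req#8 t=1ms (window 0): DENY
  req#9 t=1ms (window 0): DENY
  req#10 t=1ms (window 0): DENY
  req#11 t=2ms (window 0): DENY
  req#12 t=2ms (window 0): DENY
  req#13 t=2ms (window 0): DENY
  req#14 t=2ms (window 0): DENY
  req#15 t=3ms (window 1): ALLOW
  req#16 t=3ms (window 1): ALLOW
  req#17 t=3ms (window 1): ALLOW
  req#18 t=3ms (window 1): DENY
  req#19 t=4ms (window 1): DENY
  req#20 t=4ms (window 1): DENY
  req#21 t=4ms (window 1): DENY
  req#22 t=4ms (window 1): DENY

Allowed counts by window: 3 3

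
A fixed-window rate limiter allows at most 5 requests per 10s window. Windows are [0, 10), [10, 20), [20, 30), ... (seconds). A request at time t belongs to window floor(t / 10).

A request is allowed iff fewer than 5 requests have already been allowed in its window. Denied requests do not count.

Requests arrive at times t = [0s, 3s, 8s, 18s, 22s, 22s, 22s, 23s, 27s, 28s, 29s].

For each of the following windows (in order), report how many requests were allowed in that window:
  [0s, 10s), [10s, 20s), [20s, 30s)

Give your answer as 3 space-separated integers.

Answer: 3 1 5

Derivation:
Processing requests:
  req#1 t=0s (window 0): ALLOW
  req#2 t=3s (window 0): ALLOW
  req#3 t=8s (window 0): ALLOW
  req#4 t=18s (window 1): ALLOW
  req#5 t=22s (window 2): ALLOW
  req#6 t=22s (window 2): ALLOW
  req#7 t=22s (window 2): ALLOW
  req#8 t=23s (window 2): ALLOW
  req#9 t=27s (window 2): ALLOW
  req#10 t=28s (window 2): DENY
  req#11 t=29s (window 2): DENY

Allowed counts by window: 3 1 5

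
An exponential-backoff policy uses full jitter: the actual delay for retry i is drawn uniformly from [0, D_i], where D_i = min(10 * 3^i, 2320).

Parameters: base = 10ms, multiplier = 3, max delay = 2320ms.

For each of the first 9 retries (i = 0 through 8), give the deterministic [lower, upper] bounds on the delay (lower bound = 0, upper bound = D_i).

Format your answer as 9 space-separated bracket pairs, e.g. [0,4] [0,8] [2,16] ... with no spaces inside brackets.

Computing bounds per retry:
  i=0: D_i=min(10*3^0,2320)=10, bounds=[0,10]
  i=1: D_i=min(10*3^1,2320)=30, bounds=[0,30]
  i=2: D_i=min(10*3^2,2320)=90, bounds=[0,90]
  i=3: D_i=min(10*3^3,2320)=270, bounds=[0,270]
  i=4: D_i=min(10*3^4,2320)=810, bounds=[0,810]
  i=5: D_i=min(10*3^5,2320)=2320, bounds=[0,2320]
  i=6: D_i=min(10*3^6,2320)=2320, bounds=[0,2320]
  i=7: D_i=min(10*3^7,2320)=2320, bounds=[0,2320]
  i=8: D_i=min(10*3^8,2320)=2320, bounds=[0,2320]

Answer: [0,10] [0,30] [0,90] [0,270] [0,810] [0,2320] [0,2320] [0,2320] [0,2320]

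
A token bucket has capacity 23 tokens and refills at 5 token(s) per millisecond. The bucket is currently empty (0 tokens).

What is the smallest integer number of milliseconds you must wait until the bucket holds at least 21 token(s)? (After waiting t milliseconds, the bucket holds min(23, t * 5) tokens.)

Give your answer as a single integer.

Need t * 5 >= 21, so t >= 21/5.
Smallest integer t = ceil(21/5) = 5.

Answer: 5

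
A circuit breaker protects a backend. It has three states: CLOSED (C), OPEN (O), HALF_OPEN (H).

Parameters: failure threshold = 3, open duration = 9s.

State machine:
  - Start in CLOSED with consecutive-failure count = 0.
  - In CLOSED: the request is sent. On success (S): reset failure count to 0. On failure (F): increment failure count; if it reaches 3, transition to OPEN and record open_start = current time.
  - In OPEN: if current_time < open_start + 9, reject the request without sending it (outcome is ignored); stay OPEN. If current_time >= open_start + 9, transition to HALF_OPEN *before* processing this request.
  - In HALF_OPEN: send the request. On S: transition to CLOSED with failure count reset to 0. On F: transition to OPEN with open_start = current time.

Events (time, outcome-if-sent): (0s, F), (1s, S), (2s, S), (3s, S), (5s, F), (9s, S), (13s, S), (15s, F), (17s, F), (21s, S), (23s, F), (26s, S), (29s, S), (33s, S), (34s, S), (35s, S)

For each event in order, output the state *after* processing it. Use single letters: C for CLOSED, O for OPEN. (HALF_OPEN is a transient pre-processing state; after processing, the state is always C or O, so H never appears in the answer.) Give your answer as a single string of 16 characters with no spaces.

State after each event:
  event#1 t=0s outcome=F: state=CLOSED
  event#2 t=1s outcome=S: state=CLOSED
  event#3 t=2s outcome=S: state=CLOSED
  event#4 t=3s outcome=S: state=CLOSED
  event#5 t=5s outcome=F: state=CLOSED
  event#6 t=9s outcome=S: state=CLOSED
  event#7 t=13s outcome=S: state=CLOSED
  event#8 t=15s outcome=F: state=CLOSED
  event#9 t=17s outcome=F: state=CLOSED
  event#10 t=21s outcome=S: state=CLOSED
  event#11 t=23s outcome=F: state=CLOSED
  event#12 t=26s outcome=S: state=CLOSED
  event#13 t=29s outcome=S: state=CLOSED
  event#14 t=33s outcome=S: state=CLOSED
  event#15 t=34s outcome=S: state=CLOSED
  event#16 t=35s outcome=S: state=CLOSED

Answer: CCCCCCCCCCCCCCCC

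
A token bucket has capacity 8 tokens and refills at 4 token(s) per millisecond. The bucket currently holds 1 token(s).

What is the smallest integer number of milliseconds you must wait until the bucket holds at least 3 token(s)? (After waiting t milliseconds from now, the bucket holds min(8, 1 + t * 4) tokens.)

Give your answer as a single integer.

Answer: 1

Derivation:
Need 1 + t * 4 >= 3, so t >= 2/4.
Smallest integer t = ceil(2/4) = 1.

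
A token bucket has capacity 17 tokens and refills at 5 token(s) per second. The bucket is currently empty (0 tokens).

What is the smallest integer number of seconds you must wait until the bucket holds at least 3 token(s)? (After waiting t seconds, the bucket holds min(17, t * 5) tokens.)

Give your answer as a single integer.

Need t * 5 >= 3, so t >= 3/5.
Smallest integer t = ceil(3/5) = 1.

Answer: 1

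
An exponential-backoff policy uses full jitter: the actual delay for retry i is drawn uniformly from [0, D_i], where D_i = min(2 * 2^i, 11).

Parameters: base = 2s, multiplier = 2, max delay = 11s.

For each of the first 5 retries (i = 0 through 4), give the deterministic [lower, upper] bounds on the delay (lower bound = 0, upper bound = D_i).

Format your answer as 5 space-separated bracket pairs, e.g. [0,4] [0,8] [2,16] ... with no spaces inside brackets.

Answer: [0,2] [0,4] [0,8] [0,11] [0,11]

Derivation:
Computing bounds per retry:
  i=0: D_i=min(2*2^0,11)=2, bounds=[0,2]
  i=1: D_i=min(2*2^1,11)=4, bounds=[0,4]
  i=2: D_i=min(2*2^2,11)=8, bounds=[0,8]
  i=3: D_i=min(2*2^3,11)=11, bounds=[0,11]
  i=4: D_i=min(2*2^4,11)=11, bounds=[0,11]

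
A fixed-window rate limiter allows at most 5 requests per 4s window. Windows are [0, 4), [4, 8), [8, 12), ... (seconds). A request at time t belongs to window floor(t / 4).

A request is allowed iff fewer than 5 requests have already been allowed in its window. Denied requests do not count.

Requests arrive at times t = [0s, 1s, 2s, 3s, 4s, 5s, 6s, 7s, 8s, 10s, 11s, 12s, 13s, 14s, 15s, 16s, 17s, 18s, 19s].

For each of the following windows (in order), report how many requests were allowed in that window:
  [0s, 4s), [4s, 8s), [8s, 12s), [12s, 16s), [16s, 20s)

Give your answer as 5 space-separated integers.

Answer: 4 4 3 4 4

Derivation:
Processing requests:
  req#1 t=0s (window 0): ALLOW
  req#2 t=1s (window 0): ALLOW
  req#3 t=2s (window 0): ALLOW
  req#4 t=3s (window 0): ALLOW
  req#5 t=4s (window 1): ALLOW
  req#6 t=5s (window 1): ALLOW
  req#7 t=6s (window 1): ALLOW
  req#8 t=7s (window 1): ALLOW
  req#9 t=8s (window 2): ALLOW
  req#10 t=10s (window 2): ALLOW
  req#11 t=11s (window 2): ALLOW
  req#12 t=12s (window 3): ALLOW
  req#13 t=13s (window 3): ALLOW
  req#14 t=14s (window 3): ALLOW
  req#15 t=15s (window 3): ALLOW
  req#16 t=16s (window 4): ALLOW
  req#17 t=17s (window 4): ALLOW
  req#18 t=18s (window 4): ALLOW
  req#19 t=19s (window 4): ALLOW

Allowed counts by window: 4 4 3 4 4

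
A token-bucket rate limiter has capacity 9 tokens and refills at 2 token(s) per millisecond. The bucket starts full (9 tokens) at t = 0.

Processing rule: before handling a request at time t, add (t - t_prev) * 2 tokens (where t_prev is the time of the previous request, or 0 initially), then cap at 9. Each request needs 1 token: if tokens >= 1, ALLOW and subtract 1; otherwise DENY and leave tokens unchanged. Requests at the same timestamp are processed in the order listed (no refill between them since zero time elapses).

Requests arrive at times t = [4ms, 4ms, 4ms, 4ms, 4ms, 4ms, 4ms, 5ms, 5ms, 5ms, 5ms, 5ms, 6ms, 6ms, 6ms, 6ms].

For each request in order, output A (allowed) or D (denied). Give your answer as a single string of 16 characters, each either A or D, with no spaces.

Simulating step by step:
  req#1 t=4ms: ALLOW
  req#2 t=4ms: ALLOW
  req#3 t=4ms: ALLOW
  req#4 t=4ms: ALLOW
  req#5 t=4ms: ALLOW
  req#6 t=4ms: ALLOW
  req#7 t=4ms: ALLOW
  req#8 t=5ms: ALLOW
  req#9 t=5ms: ALLOW
  req#10 t=5ms: ALLOW
  req#11 t=5ms: ALLOW
  req#12 t=5ms: DENY
  req#13 t=6ms: ALLOW
  req#14 t=6ms: ALLOW
  req#15 t=6ms: DENY
  req#16 t=6ms: DENY

Answer: AAAAAAAAAAADAADD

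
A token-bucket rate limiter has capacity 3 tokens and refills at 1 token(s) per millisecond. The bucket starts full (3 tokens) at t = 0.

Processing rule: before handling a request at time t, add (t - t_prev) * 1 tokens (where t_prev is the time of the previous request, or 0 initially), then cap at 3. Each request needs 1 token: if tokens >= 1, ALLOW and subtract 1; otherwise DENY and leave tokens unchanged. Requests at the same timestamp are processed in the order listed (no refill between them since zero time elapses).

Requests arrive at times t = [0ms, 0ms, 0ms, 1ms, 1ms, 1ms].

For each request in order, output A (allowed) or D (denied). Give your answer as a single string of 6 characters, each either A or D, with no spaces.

Answer: AAAADD

Derivation:
Simulating step by step:
  req#1 t=0ms: ALLOW
  req#2 t=0ms: ALLOW
  req#3 t=0ms: ALLOW
  req#4 t=1ms: ALLOW
  req#5 t=1ms: DENY
  req#6 t=1ms: DENY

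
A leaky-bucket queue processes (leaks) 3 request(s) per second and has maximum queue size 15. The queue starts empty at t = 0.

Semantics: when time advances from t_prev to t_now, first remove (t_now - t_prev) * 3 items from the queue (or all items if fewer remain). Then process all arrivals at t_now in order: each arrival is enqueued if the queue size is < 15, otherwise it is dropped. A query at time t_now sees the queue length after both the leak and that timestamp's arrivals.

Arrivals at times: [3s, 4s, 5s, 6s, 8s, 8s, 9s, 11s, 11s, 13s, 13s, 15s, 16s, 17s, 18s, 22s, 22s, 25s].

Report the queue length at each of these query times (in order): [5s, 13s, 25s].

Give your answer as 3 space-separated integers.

Queue lengths at query times:
  query t=5s: backlog = 1
  query t=13s: backlog = 2
  query t=25s: backlog = 1

Answer: 1 2 1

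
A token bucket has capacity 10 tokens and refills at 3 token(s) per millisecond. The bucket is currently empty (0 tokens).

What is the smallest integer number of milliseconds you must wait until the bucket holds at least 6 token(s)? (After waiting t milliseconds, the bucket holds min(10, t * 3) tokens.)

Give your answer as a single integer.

Need t * 3 >= 6, so t >= 6/3.
Smallest integer t = ceil(6/3) = 2.

Answer: 2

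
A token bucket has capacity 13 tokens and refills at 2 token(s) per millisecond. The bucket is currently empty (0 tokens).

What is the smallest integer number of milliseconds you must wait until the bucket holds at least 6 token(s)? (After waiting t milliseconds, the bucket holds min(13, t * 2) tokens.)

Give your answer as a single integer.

Need t * 2 >= 6, so t >= 6/2.
Smallest integer t = ceil(6/2) = 3.

Answer: 3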